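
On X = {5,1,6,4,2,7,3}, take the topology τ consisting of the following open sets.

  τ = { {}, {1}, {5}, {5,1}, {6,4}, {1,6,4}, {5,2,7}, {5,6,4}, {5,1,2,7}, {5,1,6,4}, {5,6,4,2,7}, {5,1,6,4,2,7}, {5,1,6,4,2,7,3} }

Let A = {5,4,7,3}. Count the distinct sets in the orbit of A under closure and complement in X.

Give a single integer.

12

complement {1,6,2}; its interior {1}; cl(A) = X∖{1} = {5,6,4,2,7,3}
With k = closure, c = complement:
  1. A     = {5,4,7,3}
  2. kA    = {5,6,4,2,7,3}
  3. cA    = {1,6,2}
  4. ckA   = {1}
  5. kcA   = {1,6,4,2,7,3}
  6. kckA  = {1,3}
  7. ckcA  = {5}
  8. ckckA = {5,6,4,2,7}
  9. kckcA = {5,2,7,3}
  10. ckckcA = {1,6,4}
  11. kckckcA = {1,6,4,3}
  12. ckckckcA = {5,2,7}
k, c of each give nothing new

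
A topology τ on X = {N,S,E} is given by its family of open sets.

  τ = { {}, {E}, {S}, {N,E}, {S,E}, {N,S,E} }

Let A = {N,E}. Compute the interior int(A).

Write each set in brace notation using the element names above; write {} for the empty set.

open subsets of A: {}, {E}, {N,E}; so int(A) = {N,E}

{N,E}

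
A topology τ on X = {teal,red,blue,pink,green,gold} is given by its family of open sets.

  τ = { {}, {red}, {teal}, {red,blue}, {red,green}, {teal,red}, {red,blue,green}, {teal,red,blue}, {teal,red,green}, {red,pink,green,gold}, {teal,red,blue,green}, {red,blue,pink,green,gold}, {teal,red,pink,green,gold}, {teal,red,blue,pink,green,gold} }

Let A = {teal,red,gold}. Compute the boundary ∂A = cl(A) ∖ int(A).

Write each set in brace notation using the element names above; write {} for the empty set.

U open, U⊆A: {}, {red}, {teal}, {teal,red}. int(A) = ⋃ = {teal,red}
X∖A={blue,pink,green}, int(X∖A)={}, hence cl(A)={teal,red,blue,pink,green,gold}
∂A: remove int from cl → {blue,pink,green,gold}

{blue,pink,green,gold}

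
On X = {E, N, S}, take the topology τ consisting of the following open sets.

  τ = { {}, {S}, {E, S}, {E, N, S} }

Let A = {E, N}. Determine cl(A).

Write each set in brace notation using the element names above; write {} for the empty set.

{E, N}

cl via duality: int({S}) = {S}, so X∖{S} = {E, N}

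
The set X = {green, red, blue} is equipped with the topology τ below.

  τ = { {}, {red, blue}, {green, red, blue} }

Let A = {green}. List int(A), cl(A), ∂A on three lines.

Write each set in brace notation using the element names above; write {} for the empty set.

opens ⊆ A: {}; union → int = {}
complement {red, blue}; its interior {red, blue}; cl(A) = X∖{red, blue} = {green}
boundary = {green} ∖ {} = {green}

int(A) = {}
cl(A)  = {green}
∂A     = {green}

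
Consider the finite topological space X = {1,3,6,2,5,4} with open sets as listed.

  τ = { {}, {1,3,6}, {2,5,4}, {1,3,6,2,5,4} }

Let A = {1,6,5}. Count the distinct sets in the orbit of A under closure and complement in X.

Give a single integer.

X∖A={3,2,4}, int(X∖A)={}, hence cl(A)={1,3,6,2,5,4}
Orbit (k=closure, c=complement):
  1. A     = {1,6,5}
  2. kA    = {1,3,6,2,5,4}
  3. cA    = {3,2,4}
  4. ckA   = {}
(closed under both — stop)

4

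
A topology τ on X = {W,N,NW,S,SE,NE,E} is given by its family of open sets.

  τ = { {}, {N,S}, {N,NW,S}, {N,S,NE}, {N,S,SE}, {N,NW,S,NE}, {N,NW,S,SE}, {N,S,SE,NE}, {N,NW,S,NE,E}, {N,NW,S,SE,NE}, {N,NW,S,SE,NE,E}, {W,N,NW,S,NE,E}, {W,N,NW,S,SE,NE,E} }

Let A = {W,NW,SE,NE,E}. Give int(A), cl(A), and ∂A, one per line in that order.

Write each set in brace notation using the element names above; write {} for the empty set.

opens ⊆ A: {}; union → int = {}
complement {N,S}; its interior {N,S}; cl(A) = X∖{N,S} = {W,NW,SE,NE,E}
boundary = {W,NW,SE,NE,E} ∖ {} = {W,NW,SE,NE,E}

int(A) = {}
cl(A)  = {W,NW,SE,NE,E}
∂A     = {W,NW,SE,NE,E}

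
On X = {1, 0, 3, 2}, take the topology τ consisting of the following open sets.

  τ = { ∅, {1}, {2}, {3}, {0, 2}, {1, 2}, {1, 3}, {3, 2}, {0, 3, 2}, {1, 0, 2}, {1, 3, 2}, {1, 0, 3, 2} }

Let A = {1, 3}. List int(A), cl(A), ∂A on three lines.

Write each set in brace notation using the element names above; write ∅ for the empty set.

int(A) = {1, 3}
cl(A)  = {1, 3}
∂A     = ∅

interior: largest open inside A is {1, 3} (from ∅, {3}, {1}, {1, 3})
cl via duality: int({0, 2}) = {0, 2}, so X∖{0, 2} = {1, 3}
cl∖int = ∅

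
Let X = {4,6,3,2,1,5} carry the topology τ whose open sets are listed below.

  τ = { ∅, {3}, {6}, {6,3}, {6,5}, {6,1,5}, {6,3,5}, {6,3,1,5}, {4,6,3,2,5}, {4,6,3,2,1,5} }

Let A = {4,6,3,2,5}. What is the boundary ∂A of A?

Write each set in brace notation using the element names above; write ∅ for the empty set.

open subsets of A: ∅, {6}, {3}, {6,5}, {6,3}, {6,3,5}, {4,6,3,2,5}; so int(A) = {4,6,3,2,5}
closure: X∖int(X∖A) = X∖∅ = {4,6,3,2,1,5}
∂A = {4,6,3,2,1,5} minus {4,6,3,2,5} = {1}

{1}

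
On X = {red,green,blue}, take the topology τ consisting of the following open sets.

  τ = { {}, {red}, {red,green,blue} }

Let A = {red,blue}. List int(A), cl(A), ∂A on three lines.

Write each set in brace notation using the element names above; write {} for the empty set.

U open, U⊆A: {}, {red}. int(A) = ⋃ = {red}
X∖A={green}, int(X∖A)={}, hence cl(A)={red,green,blue}
∂A: remove int from cl → {green,blue}

int(A) = {red}
cl(A)  = {red,green,blue}
∂A     = {green,blue}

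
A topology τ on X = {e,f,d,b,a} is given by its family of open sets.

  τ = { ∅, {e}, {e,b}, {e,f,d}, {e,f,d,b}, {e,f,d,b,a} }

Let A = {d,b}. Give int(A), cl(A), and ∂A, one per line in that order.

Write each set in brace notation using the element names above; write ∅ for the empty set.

open subsets of A: ∅; so int(A) = ∅
closure: X∖int(X∖A) = X∖{e} = {f,d,b,a}
∂A = {f,d,b,a} minus ∅ = {f,d,b,a}

int(A) = ∅
cl(A)  = {f,d,b,a}
∂A     = {f,d,b,a}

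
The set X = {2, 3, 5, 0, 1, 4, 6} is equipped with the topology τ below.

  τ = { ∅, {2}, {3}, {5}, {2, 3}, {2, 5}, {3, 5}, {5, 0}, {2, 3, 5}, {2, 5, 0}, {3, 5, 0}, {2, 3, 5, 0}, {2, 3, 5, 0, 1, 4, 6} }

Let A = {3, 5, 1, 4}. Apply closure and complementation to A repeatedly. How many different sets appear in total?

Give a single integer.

8

X∖A={2, 0, 6}, int(X∖A)={2}, hence cl(A)={3, 5, 0, 1, 4, 6}
Orbit (k=closure, c=complement):
  1. A     = {3, 5, 1, 4}
  2. kA    = {3, 5, 0, 1, 4, 6}
  3. cA    = {2, 0, 6}
  4. ckA   = {2}
  5. kcA   = {2, 0, 1, 4, 6}
  6. kckA  = {2, 1, 4, 6}
  7. ckcA  = {3, 5}
  8. ckckA = {3, 5, 0}
(closed under both — stop)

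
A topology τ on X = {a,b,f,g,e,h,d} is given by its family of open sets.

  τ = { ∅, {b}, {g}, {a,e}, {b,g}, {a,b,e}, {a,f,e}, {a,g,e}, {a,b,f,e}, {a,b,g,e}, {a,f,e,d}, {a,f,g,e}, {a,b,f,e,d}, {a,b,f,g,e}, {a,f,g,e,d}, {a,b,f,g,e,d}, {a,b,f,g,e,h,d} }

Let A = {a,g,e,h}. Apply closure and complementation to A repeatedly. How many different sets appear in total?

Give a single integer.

cl via duality: int({b,f,d}) = {b}, so X∖{b} = {a,f,g,e,h,d}
Write k for closure, c for complement:
  1. A     = {a,g,e,h}
  2. kA    = {a,f,g,e,h,d}
  3. cA    = {b,f,d}
  4. ckA   = {b}
  5. kcA   = {b,f,h,d}
  6. kckA  = {b,h}
  7. ckcA  = {a,g,e}
  8. ckckA = {a,f,g,e,d}
applying k or c yields no new set

8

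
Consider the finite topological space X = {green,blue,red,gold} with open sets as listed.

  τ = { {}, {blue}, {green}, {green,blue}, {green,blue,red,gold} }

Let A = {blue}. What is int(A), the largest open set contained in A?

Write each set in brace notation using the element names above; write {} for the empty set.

{blue}

open subsets of A: {}, {blue}; so int(A) = {blue}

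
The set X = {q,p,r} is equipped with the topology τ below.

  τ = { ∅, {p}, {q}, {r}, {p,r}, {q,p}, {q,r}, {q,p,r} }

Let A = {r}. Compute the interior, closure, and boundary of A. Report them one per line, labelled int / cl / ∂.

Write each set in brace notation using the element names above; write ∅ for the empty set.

U open, U⊆A: ∅, {r}. int(A) = ⋃ = {r}
X∖A={q,p}, int(X∖A)={q,p}, hence cl(A)={r}
∂A: remove int from cl → ∅

int(A) = {r}
cl(A)  = {r}
∂A     = ∅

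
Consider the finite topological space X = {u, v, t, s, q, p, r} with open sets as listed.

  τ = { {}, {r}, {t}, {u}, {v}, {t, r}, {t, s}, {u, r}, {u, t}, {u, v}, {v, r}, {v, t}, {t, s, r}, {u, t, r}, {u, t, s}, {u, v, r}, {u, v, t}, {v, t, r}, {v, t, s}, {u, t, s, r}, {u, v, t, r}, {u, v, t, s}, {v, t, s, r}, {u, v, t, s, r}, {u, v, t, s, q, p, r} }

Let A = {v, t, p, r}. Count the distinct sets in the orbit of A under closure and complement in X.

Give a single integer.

8

X∖A={u, s, q}, int(X∖A)={u}, hence cl(A)={v, t, s, q, p, r}
Orbit (k=closure, c=complement):
  1. A     = {v, t, p, r}
  2. kA    = {v, t, s, q, p, r}
  3. cA    = {u, s, q}
  4. ckA   = {u}
  5. kcA   = {u, s, q, p}
  6. kckA  = {u, q, p}
  7. ckcA  = {v, t, r}
  8. ckckA = {v, t, s, r}
(closed under both — stop)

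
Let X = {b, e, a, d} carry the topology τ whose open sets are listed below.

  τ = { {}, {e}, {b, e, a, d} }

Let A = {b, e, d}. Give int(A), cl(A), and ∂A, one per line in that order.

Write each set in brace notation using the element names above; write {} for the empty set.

interior: largest open inside A is {e} (from {}, {e})
cl via duality: int({a}) = {}, so X∖{} = {b, e, a, d}
cl∖int = {b, a, d}

int(A) = {e}
cl(A)  = {b, e, a, d}
∂A     = {b, a, d}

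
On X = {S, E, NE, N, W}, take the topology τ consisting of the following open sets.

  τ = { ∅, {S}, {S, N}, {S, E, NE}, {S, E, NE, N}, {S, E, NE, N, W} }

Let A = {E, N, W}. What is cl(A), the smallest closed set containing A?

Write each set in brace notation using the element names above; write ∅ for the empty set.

complement {S, NE}; its interior {S}; cl(A) = X∖{S} = {E, NE, N, W}

{E, NE, N, W}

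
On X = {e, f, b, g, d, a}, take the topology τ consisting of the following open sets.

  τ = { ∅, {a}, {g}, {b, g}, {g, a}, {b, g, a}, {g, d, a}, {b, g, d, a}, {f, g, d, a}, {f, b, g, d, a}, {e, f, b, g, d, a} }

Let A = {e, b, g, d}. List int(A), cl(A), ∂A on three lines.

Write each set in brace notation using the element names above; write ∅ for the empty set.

opens ⊆ A: ∅, {g}, {b, g}; union → int = {b, g}
complement {f, a}; its interior {a}; cl(A) = X∖{a} = {e, f, b, g, d}
boundary = {e, f, b, g, d} ∖ {b, g} = {e, f, d}

int(A) = {b, g}
cl(A)  = {e, f, b, g, d}
∂A     = {e, f, d}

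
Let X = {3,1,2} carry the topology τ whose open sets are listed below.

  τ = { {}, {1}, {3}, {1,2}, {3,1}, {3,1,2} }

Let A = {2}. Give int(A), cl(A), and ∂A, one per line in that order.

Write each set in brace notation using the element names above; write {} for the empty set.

int(A) = {}
cl(A)  = {2}
∂A     = {2}

interior: largest open inside A is {} (from {})
cl via duality: int({3,1}) = {3,1}, so X∖{3,1} = {2}
cl∖int = {2}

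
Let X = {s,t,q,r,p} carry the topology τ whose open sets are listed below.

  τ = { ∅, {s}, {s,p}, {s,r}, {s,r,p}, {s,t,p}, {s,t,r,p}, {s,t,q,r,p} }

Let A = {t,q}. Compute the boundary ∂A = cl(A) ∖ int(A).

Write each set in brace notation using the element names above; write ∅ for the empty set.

U open, U⊆A: ∅. int(A) = ⋃ = ∅
X∖A={s,r,p}, int(X∖A)={s,r,p}, hence cl(A)={t,q}
∂A: remove int from cl → {t,q}

{t,q}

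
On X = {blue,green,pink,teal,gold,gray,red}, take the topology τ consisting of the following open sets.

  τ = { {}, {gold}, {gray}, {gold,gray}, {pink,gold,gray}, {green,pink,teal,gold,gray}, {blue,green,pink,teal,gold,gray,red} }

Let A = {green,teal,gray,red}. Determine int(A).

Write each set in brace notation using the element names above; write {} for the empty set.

open subsets of A: {}, {gray}; so int(A) = {gray}

{gray}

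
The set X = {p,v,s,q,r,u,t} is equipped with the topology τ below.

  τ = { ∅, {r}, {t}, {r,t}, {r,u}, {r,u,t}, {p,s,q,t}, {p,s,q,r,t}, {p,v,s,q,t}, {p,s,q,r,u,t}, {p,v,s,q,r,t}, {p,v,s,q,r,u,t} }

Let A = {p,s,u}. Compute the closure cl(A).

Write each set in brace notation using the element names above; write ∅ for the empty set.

{p,v,s,q,u}

cl via duality: int({v,q,r,t}) = {r,t}, so X∖{r,t} = {p,v,s,q,u}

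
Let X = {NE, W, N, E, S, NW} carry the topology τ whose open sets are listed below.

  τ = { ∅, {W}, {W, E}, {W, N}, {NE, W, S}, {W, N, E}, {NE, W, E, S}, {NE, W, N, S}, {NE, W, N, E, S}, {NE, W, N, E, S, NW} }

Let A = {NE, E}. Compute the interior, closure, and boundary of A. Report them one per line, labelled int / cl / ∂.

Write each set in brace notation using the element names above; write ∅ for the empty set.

interior: largest open inside A is ∅ (from ∅)
cl via duality: int({W, N, S, NW}) = {W, N}, so X∖{W, N} = {NE, E, S, NW}
cl∖int = {NE, E, S, NW}

int(A) = ∅
cl(A)  = {NE, E, S, NW}
∂A     = {NE, E, S, NW}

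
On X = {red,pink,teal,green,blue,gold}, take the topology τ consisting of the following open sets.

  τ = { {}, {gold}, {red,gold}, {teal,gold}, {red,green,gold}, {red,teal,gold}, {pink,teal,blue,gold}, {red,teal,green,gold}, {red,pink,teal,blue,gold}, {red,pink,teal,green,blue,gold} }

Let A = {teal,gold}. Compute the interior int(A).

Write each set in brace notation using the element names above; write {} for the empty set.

{teal,gold}

open subsets of A: {}, {gold}, {teal,gold}; so int(A) = {teal,gold}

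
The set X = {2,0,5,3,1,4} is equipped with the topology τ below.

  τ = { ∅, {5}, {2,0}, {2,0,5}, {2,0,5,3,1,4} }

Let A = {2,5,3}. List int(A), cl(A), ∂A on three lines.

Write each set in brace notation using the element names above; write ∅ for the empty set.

int(A) = {5}
cl(A)  = {2,0,5,3,1,4}
∂A     = {2,0,3,1,4}

opens ⊆ A: ∅, {5}; union → int = {5}
complement {0,1,4}; its interior ∅; cl(A) = X∖∅ = {2,0,5,3,1,4}
boundary = {2,0,5,3,1,4} ∖ {5} = {2,0,3,1,4}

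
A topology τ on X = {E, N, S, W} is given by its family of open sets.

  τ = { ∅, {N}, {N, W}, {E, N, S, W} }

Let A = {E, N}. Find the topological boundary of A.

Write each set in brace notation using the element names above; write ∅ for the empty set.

U open, U⊆A: ∅, {N}. int(A) = ⋃ = {N}
X∖A={S, W}, int(X∖A)=∅, hence cl(A)={E, N, S, W}
∂A: remove int from cl → {E, S, W}

{E, S, W}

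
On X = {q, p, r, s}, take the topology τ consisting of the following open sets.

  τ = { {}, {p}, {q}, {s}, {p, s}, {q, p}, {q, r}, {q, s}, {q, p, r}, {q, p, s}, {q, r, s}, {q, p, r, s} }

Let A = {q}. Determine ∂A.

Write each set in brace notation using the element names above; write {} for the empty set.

interior: largest open inside A is {q} (from {}, {q})
cl via duality: int({p, r, s}) = {p, s}, so X∖{p, s} = {q, r}
cl∖int = {r}

{r}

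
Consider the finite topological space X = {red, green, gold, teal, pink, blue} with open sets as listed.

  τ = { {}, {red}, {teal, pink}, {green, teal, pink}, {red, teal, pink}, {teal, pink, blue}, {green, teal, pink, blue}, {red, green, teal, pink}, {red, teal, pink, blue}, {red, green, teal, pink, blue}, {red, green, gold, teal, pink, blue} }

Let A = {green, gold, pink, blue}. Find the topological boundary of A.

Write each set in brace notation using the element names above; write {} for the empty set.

{green, gold, teal, pink, blue}

open subsets of A: {}; so int(A) = {}
closure: X∖int(X∖A) = X∖{red} = {green, gold, teal, pink, blue}
∂A = {green, gold, teal, pink, blue} minus {} = {green, gold, teal, pink, blue}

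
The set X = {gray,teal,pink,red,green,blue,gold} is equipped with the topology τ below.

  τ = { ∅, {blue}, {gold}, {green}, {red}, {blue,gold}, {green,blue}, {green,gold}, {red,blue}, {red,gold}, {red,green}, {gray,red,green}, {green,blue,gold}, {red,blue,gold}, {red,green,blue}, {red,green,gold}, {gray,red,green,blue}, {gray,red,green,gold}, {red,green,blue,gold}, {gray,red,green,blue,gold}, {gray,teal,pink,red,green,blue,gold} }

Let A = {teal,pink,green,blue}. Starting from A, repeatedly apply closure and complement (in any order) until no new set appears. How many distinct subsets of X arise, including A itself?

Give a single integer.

closure: X∖int(X∖A) = X∖{red,gold} = {gray,teal,pink,green,blue}
Let k=closure and c=complement:
  1. A     = {teal,pink,green,blue}
  2. kA    = {gray,teal,pink,green,blue}
  3. cA    = {gray,red,gold}
  4. ckA   = {red,gold}
  5. kcA   = {gray,teal,pink,red,gold}
  6. ckcA  = {green,blue}
— saturated at 6

6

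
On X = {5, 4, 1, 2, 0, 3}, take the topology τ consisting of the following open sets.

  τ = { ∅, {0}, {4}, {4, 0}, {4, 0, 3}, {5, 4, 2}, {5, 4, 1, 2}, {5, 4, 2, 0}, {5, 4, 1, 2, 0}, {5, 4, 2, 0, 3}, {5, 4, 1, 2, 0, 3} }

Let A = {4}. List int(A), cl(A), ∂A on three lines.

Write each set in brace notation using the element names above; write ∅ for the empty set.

int(A) = {4}
cl(A)  = {5, 4, 1, 2, 3}
∂A     = {5, 1, 2, 3}

opens ⊆ A: ∅, {4}; union → int = {4}
complement {5, 1, 2, 0, 3}; its interior {0}; cl(A) = X∖{0} = {5, 4, 1, 2, 3}
boundary = {5, 4, 1, 2, 3} ∖ {4} = {5, 1, 2, 3}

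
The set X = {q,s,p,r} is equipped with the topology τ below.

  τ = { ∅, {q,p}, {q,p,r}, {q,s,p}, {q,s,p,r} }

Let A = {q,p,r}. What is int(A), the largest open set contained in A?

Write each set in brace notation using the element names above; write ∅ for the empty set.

{q,p,r}

open subsets of A: ∅, {q,p}, {q,p,r}; so int(A) = {q,p,r}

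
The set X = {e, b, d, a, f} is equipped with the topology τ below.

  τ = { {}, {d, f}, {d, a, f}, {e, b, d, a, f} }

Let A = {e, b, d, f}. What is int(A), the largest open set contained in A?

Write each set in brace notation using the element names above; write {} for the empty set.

{d, f}

open subsets of A: {}, {d, f}; so int(A) = {d, f}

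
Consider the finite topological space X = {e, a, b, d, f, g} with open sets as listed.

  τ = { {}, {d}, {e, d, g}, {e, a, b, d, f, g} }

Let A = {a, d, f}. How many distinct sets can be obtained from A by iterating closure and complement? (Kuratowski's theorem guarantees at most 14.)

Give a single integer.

6

closure: X∖int(X∖A) = X∖{} = {e, a, b, d, f, g}
Let k=closure and c=complement:
  1. A     = {a, d, f}
  2. kA    = {e, a, b, d, f, g}
  3. cA    = {e, b, g}
  4. ckA   = {}
  5. kcA   = {e, a, b, f, g}
  6. ckcA  = {d}
— saturated at 6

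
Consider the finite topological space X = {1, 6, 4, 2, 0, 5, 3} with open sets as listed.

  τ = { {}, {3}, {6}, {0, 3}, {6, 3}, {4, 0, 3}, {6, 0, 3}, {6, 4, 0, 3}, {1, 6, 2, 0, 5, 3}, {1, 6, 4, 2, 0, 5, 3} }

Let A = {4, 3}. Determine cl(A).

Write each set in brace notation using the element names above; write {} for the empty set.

{1, 4, 2, 0, 5, 3}

complement {1, 6, 2, 0, 5}; its interior {6}; cl(A) = X∖{6} = {1, 4, 2, 0, 5, 3}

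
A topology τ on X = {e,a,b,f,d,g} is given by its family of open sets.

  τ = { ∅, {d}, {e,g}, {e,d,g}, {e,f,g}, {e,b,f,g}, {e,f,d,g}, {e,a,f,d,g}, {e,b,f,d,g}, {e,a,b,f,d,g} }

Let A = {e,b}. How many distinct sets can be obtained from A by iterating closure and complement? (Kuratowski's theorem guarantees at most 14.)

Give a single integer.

8

complement {a,f,d,g}; its interior {d}; cl(A) = X∖{d} = {e,a,b,f,g}
With k = closure, c = complement:
  1. A     = {e,b}
  2. kA    = {e,a,b,f,g}
  3. cA    = {a,f,d,g}
  4. ckA   = {d}
  5. kcA   = {e,a,b,f,d,g}
  6. kckA  = {a,d}
  7. ckcA  = ∅
  8. ckckA = {e,b,f,g}
k, c of each give nothing new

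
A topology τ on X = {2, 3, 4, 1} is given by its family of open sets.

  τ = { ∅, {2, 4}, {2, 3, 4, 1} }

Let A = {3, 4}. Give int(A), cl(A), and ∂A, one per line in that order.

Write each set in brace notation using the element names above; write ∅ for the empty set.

U open, U⊆A: ∅. int(A) = ⋃ = ∅
X∖A={2, 1}, int(X∖A)=∅, hence cl(A)={2, 3, 4, 1}
∂A: remove int from cl → {2, 3, 4, 1}

int(A) = ∅
cl(A)  = {2, 3, 4, 1}
∂A     = {2, 3, 4, 1}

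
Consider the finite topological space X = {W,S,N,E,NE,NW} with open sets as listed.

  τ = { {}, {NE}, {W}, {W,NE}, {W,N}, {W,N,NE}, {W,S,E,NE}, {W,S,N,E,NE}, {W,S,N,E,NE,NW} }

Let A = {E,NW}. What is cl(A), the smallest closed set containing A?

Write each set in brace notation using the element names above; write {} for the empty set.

{S,E,NW}

complement {W,S,N,NE}; its interior {W,N,NE}; cl(A) = X∖{W,N,NE} = {S,E,NW}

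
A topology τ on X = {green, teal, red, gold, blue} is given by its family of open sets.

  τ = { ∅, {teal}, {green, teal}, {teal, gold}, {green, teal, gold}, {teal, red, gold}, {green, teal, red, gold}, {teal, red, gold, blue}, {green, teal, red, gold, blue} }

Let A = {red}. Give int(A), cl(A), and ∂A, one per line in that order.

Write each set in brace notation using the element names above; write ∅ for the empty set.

int(A) = ∅
cl(A)  = {red, blue}
∂A     = {red, blue}

opens ⊆ A: ∅; union → int = ∅
complement {green, teal, gold, blue}; its interior {green, teal, gold}; cl(A) = X∖{green, teal, gold} = {red, blue}
boundary = {red, blue} ∖ ∅ = {red, blue}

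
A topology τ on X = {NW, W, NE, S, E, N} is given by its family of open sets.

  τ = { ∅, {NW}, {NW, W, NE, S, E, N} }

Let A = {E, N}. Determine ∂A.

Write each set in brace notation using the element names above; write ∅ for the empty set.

open subsets of A: ∅; so int(A) = ∅
closure: X∖int(X∖A) = X∖{NW} = {W, NE, S, E, N}
∂A = {W, NE, S, E, N} minus ∅ = {W, NE, S, E, N}

{W, NE, S, E, N}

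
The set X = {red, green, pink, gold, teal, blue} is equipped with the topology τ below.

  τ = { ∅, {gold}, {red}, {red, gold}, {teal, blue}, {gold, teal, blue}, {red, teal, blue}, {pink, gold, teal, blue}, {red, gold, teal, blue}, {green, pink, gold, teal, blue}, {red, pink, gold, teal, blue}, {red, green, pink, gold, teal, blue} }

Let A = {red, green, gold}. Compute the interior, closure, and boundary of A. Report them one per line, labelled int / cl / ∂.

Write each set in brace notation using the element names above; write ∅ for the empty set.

opens ⊆ A: ∅, {red}, {gold}, {red, gold}; union → int = {red, gold}
complement {pink, teal, blue}; its interior {teal, blue}; cl(A) = X∖{teal, blue} = {red, green, pink, gold}
boundary = {red, green, pink, gold} ∖ {red, gold} = {green, pink}

int(A) = {red, gold}
cl(A)  = {red, green, pink, gold}
∂A     = {green, pink}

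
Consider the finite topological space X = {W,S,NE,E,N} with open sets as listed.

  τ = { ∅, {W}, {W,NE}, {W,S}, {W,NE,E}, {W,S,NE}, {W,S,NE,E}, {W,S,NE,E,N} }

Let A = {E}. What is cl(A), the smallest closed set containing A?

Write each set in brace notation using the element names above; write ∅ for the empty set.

complement {W,S,NE,N}; its interior {W,S,NE}; cl(A) = X∖{W,S,NE} = {E,N}

{E,N}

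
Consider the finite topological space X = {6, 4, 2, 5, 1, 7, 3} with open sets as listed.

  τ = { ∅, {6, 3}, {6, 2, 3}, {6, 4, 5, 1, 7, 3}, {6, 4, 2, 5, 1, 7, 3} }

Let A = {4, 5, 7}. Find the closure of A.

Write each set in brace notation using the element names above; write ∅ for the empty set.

complement {6, 2, 1, 3}; its interior {6, 2, 3}; cl(A) = X∖{6, 2, 3} = {4, 5, 1, 7}

{4, 5, 1, 7}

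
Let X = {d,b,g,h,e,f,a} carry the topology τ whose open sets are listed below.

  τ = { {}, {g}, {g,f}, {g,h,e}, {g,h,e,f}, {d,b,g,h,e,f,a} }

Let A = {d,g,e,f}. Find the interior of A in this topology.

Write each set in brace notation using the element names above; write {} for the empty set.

open subsets of A: {}, {g}, {g,f}; so int(A) = {g,f}

{g,f}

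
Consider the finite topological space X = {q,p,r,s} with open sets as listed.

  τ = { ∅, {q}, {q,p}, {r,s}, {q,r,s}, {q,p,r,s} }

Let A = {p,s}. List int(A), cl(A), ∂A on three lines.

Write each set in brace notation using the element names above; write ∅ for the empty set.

interior: largest open inside A is ∅ (from ∅)
cl via duality: int({q,r}) = {q}, so X∖{q} = {p,r,s}
cl∖int = {p,r,s}

int(A) = ∅
cl(A)  = {p,r,s}
∂A     = {p,r,s}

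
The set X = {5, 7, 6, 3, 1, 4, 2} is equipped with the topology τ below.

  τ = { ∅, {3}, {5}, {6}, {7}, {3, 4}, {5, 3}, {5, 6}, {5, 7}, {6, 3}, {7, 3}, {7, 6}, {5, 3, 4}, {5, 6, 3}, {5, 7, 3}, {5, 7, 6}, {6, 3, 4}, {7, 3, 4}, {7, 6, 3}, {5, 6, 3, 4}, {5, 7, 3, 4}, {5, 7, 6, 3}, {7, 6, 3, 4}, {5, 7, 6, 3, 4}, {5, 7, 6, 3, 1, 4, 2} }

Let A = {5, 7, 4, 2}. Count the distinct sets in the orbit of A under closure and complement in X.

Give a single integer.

8

cl via duality: int({6, 3, 1}) = {6, 3}, so X∖{6, 3} = {5, 7, 1, 4, 2}
Write k for closure, c for complement:
  1. A     = {5, 7, 4, 2}
  2. kA    = {5, 7, 1, 4, 2}
  3. cA    = {6, 3, 1}
  4. ckA   = {6, 3}
  5. kcA   = {6, 3, 1, 4, 2}
  6. ckcA  = {5, 7}
  7. kckcA = {5, 7, 1, 2}
  8. ckckcA = {6, 3, 4}
applying k or c yields no new set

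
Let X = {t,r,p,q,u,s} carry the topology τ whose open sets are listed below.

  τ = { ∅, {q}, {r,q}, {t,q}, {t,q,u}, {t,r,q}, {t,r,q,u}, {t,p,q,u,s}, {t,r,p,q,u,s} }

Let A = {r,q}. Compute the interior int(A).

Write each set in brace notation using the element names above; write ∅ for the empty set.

interior: largest open inside A is {r,q} (from ∅, {q}, {r,q})

{r,q}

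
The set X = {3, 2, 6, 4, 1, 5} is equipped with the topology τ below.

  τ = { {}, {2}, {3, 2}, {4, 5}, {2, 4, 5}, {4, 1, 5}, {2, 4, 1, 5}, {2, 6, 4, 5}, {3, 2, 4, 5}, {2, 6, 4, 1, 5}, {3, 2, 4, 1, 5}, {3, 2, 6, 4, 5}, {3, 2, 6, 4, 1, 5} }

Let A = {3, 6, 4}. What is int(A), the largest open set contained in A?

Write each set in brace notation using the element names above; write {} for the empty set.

opens ⊆ A: {}; union → int = {}

{}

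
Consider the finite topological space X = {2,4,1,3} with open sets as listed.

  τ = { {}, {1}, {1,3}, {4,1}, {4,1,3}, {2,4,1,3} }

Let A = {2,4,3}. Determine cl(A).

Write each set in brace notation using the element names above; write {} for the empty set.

closure: X∖int(X∖A) = X∖{1} = {2,4,3}

{2,4,3}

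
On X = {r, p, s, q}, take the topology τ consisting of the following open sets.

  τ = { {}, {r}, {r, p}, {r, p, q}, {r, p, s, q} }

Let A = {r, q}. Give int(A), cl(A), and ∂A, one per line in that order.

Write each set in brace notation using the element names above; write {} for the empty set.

U open, U⊆A: {}, {r}. int(A) = ⋃ = {r}
X∖A={p, s}, int(X∖A)={}, hence cl(A)={r, p, s, q}
∂A: remove int from cl → {p, s, q}

int(A) = {r}
cl(A)  = {r, p, s, q}
∂A     = {p, s, q}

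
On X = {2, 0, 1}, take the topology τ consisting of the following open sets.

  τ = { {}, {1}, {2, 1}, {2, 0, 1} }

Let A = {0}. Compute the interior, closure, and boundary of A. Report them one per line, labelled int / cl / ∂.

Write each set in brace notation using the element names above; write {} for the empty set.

U open, U⊆A: {}. int(A) = ⋃ = {}
X∖A={2, 1}, int(X∖A)={2, 1}, hence cl(A)={0}
∂A: remove int from cl → {0}

int(A) = {}
cl(A)  = {0}
∂A     = {0}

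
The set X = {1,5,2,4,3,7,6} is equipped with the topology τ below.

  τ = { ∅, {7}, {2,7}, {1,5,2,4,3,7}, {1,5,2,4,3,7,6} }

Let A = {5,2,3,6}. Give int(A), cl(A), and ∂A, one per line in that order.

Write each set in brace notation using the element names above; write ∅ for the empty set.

int(A) = ∅
cl(A)  = {1,5,2,4,3,6}
∂A     = {1,5,2,4,3,6}

U open, U⊆A: ∅. int(A) = ⋃ = ∅
X∖A={1,4,7}, int(X∖A)={7}, hence cl(A)={1,5,2,4,3,6}
∂A: remove int from cl → {1,5,2,4,3,6}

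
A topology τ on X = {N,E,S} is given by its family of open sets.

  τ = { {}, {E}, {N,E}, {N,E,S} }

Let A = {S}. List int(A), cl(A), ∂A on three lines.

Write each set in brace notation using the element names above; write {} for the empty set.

open subsets of A: {}; so int(A) = {}
closure: X∖int(X∖A) = X∖{N,E} = {S}
∂A = {S} minus {} = {S}

int(A) = {}
cl(A)  = {S}
∂A     = {S}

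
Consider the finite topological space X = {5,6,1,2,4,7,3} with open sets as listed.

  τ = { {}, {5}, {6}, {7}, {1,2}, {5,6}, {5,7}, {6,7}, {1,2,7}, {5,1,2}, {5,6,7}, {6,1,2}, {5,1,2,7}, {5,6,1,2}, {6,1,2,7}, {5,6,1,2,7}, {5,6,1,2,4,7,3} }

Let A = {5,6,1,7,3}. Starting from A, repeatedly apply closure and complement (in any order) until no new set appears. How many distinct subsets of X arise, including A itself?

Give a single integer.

8

closure: X∖int(X∖A) = X∖{} = {5,6,1,2,4,7,3}
Let k=closure and c=complement:
  1. A     = {5,6,1,7,3}
  2. kA    = {5,6,1,2,4,7,3}
  3. cA    = {2,4}
  4. ckA   = {}
  5. kcA   = {1,2,4,3}
  6. ckcA  = {5,6,7}
  7. kckcA = {5,6,4,7,3}
  8. ckckcA = {1,2}
— saturated at 8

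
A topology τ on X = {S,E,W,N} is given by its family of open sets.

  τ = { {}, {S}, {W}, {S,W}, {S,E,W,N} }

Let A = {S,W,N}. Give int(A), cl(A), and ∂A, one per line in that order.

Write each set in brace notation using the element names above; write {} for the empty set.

int(A) = {S,W}
cl(A)  = {S,E,W,N}
∂A     = {E,N}

U open, U⊆A: {}, {W}, {S}, {S,W}. int(A) = ⋃ = {S,W}
X∖A={E}, int(X∖A)={}, hence cl(A)={S,E,W,N}
∂A: remove int from cl → {E,N}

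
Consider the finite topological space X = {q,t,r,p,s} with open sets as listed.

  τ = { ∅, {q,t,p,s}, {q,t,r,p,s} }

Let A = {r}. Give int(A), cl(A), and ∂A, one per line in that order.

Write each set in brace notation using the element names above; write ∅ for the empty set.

int(A) = ∅
cl(A)  = {r}
∂A     = {r}

open subsets of A: ∅; so int(A) = ∅
closure: X∖int(X∖A) = X∖{q,t,p,s} = {r}
∂A = {r} minus ∅ = {r}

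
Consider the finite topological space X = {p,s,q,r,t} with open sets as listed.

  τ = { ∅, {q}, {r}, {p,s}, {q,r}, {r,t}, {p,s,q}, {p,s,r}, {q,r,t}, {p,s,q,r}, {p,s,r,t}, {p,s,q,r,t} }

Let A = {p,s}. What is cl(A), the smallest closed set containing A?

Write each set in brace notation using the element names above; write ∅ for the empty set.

{p,s}

cl via duality: int({q,r,t}) = {q,r,t}, so X∖{q,r,t} = {p,s}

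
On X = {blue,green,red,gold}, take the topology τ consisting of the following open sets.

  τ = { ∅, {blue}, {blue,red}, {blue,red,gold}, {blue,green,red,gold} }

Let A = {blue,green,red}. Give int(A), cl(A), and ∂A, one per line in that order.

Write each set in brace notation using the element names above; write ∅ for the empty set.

int(A) = {blue,red}
cl(A)  = {blue,green,red,gold}
∂A     = {green,gold}

opens ⊆ A: ∅, {blue}, {blue,red}; union → int = {blue,red}
complement {gold}; its interior ∅; cl(A) = X∖∅ = {blue,green,red,gold}
boundary = {blue,green,red,gold} ∖ {blue,red} = {green,gold}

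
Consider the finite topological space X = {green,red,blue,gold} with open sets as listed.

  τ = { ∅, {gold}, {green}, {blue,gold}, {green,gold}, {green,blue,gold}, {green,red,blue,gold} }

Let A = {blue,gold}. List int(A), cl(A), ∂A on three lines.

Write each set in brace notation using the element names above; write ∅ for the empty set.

U open, U⊆A: ∅, {gold}, {blue,gold}. int(A) = ⋃ = {blue,gold}
X∖A={green,red}, int(X∖A)={green}, hence cl(A)={red,blue,gold}
∂A: remove int from cl → {red}

int(A) = {blue,gold}
cl(A)  = {red,blue,gold}
∂A     = {red}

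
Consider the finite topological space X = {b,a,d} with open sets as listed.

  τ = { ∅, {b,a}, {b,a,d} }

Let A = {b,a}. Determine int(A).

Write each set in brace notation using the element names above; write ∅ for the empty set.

interior: largest open inside A is {b,a} (from ∅, {b,a})

{b,a}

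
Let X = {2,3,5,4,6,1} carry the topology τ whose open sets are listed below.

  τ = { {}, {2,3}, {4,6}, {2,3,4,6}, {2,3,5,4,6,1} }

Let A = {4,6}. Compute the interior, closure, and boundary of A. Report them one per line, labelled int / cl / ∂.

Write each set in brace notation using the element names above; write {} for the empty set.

int(A) = {4,6}
cl(A)  = {5,4,6,1}
∂A     = {5,1}

interior: largest open inside A is {4,6} (from {}, {4,6})
cl via duality: int({2,3,5,1}) = {2,3}, so X∖{2,3} = {5,4,6,1}
cl∖int = {5,1}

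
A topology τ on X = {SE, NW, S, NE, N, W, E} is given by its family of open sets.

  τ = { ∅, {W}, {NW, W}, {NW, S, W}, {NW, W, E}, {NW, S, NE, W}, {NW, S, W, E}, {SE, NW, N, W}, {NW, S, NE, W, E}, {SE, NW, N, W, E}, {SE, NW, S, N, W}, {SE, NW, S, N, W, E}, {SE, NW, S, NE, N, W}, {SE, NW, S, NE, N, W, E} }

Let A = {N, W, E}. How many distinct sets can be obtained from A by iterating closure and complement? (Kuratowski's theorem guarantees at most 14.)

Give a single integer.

complement {SE, NW, S, NE}; its interior ∅; cl(A) = X∖∅ = {SE, NW, S, NE, N, W, E}
With k = closure, c = complement:
  1. A     = {N, W, E}
  2. kA    = {SE, NW, S, NE, N, W, E}
  3. cA    = {SE, NW, S, NE}
  4. ckA   = ∅
  5. kcA   = {SE, NW, S, NE, N, E}
  6. ckcA  = {W}
k, c of each give nothing new

6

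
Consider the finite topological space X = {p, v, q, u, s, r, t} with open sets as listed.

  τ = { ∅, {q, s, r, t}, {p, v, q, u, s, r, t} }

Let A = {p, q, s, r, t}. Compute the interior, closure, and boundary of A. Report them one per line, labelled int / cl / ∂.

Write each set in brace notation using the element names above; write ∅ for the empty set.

int(A) = {q, s, r, t}
cl(A)  = {p, v, q, u, s, r, t}
∂A     = {p, v, u}

interior: largest open inside A is {q, s, r, t} (from ∅, {q, s, r, t})
cl via duality: int({v, u}) = ∅, so X∖∅ = {p, v, q, u, s, r, t}
cl∖int = {p, v, u}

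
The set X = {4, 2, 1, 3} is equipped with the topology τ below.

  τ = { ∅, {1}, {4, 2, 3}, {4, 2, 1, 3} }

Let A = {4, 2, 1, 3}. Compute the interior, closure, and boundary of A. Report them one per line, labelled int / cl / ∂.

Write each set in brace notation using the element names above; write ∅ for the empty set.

int(A) = {4, 2, 1, 3}
cl(A)  = {4, 2, 1, 3}
∂A     = ∅

opens ⊆ A: ∅, {1}, {4, 2, 3}, {4, 2, 1, 3}; union → int = {4, 2, 1, 3}
complement ∅; its interior ∅; cl(A) = X∖∅ = {4, 2, 1, 3}
boundary = {4, 2, 1, 3} ∖ {4, 2, 1, 3} = ∅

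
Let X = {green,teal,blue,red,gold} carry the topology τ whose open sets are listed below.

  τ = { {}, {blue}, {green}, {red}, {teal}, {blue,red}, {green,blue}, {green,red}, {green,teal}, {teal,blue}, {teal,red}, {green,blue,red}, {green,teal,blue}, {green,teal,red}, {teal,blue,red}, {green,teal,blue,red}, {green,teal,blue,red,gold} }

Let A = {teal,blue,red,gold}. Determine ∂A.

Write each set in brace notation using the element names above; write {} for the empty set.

interior: largest open inside A is {teal,blue,red} (from {}, {red}, {teal}, {blue}, {teal,red}, {teal,blue}, {blue,red}, {teal,blue,red})
cl via duality: int({green}) = {green}, so X∖{green} = {teal,blue,red,gold}
cl∖int = {gold}

{gold}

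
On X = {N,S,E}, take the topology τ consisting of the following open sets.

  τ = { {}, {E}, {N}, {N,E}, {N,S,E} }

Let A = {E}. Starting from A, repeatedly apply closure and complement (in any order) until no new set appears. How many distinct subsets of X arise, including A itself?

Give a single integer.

4

complement {N,S}; its interior {N}; cl(A) = X∖{N} = {S,E}
With k = closure, c = complement:
  1. A     = {E}
  2. kA    = {S,E}
  3. cA    = {N,S}
  4. ckA   = {N}
k, c of each give nothing new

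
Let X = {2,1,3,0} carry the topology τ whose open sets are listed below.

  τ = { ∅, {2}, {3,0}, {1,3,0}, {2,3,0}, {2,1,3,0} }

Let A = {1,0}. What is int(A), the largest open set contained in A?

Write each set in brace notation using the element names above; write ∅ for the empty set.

∅

opens ⊆ A: ∅; union → int = ∅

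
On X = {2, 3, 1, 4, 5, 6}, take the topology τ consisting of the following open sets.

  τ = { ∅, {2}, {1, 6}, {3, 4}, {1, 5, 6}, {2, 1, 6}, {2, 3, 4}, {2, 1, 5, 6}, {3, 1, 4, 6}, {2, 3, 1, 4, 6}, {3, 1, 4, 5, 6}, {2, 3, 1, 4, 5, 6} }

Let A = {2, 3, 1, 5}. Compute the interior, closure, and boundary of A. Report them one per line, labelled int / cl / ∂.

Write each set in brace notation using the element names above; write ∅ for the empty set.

U open, U⊆A: ∅, {2}. int(A) = ⋃ = {2}
X∖A={4, 6}, int(X∖A)=∅, hence cl(A)={2, 3, 1, 4, 5, 6}
∂A: remove int from cl → {3, 1, 4, 5, 6}

int(A) = {2}
cl(A)  = {2, 3, 1, 4, 5, 6}
∂A     = {3, 1, 4, 5, 6}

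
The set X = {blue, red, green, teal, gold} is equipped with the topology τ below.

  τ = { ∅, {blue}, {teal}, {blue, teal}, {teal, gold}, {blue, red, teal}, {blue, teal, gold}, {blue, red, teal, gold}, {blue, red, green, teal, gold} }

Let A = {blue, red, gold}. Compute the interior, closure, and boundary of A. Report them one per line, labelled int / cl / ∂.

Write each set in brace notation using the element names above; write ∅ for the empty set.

int(A) = {blue}
cl(A)  = {blue, red, green, gold}
∂A     = {red, green, gold}

interior: largest open inside A is {blue} (from ∅, {blue})
cl via duality: int({green, teal}) = {teal}, so X∖{teal} = {blue, red, green, gold}
cl∖int = {red, green, gold}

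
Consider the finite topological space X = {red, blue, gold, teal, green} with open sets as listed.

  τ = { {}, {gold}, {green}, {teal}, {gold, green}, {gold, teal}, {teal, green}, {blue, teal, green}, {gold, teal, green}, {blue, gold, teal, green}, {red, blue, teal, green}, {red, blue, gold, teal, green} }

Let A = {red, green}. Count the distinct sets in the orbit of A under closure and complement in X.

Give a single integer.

6

X∖A={blue, gold, teal}, int(X∖A)={gold, teal}, hence cl(A)={red, blue, green}
Orbit (k=closure, c=complement):
  1. A     = {red, green}
  2. kA    = {red, blue, green}
  3. cA    = {blue, gold, teal}
  4. ckA   = {gold, teal}
  5. kcA   = {red, blue, gold, teal}
  6. ckcA  = {green}
(closed under both — stop)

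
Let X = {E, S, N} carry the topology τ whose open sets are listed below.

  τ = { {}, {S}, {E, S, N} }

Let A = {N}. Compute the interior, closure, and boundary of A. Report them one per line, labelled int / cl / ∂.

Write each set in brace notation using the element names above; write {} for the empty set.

open subsets of A: {}; so int(A) = {}
closure: X∖int(X∖A) = X∖{S} = {E, N}
∂A = {E, N} minus {} = {E, N}

int(A) = {}
cl(A)  = {E, N}
∂A     = {E, N}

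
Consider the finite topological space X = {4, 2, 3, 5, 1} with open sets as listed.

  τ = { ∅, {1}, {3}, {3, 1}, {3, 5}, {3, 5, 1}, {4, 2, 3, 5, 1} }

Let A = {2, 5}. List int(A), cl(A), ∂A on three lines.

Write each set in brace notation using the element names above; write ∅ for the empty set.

opens ⊆ A: ∅; union → int = ∅
complement {4, 3, 1}; its interior {3, 1}; cl(A) = X∖{3, 1} = {4, 2, 5}
boundary = {4, 2, 5} ∖ ∅ = {4, 2, 5}

int(A) = ∅
cl(A)  = {4, 2, 5}
∂A     = {4, 2, 5}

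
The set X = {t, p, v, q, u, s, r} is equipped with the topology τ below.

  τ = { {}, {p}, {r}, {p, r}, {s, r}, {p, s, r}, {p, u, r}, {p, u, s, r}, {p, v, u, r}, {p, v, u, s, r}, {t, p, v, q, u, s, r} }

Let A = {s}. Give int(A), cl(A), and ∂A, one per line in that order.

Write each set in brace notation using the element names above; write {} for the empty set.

interior: largest open inside A is {} (from {})
cl via duality: int({t, p, v, q, u, r}) = {p, v, u, r}, so X∖{p, v, u, r} = {t, q, s}
cl∖int = {t, q, s}

int(A) = {}
cl(A)  = {t, q, s}
∂A     = {t, q, s}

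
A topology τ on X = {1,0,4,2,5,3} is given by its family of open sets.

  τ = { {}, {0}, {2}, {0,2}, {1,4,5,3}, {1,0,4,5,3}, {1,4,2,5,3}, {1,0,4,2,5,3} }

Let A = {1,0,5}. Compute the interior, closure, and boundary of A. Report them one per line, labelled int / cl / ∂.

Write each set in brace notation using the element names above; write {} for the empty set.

interior: largest open inside A is {0} (from {}, {0})
cl via duality: int({4,2,3}) = {2}, so X∖{2} = {1,0,4,5,3}
cl∖int = {1,4,5,3}

int(A) = {0}
cl(A)  = {1,0,4,5,3}
∂A     = {1,4,5,3}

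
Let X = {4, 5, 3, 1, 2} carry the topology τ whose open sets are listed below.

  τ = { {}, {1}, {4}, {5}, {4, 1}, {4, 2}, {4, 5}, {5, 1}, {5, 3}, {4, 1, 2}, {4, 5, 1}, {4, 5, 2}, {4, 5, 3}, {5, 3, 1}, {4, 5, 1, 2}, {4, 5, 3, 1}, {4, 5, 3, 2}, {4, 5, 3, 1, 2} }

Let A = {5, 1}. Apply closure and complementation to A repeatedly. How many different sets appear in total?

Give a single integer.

closure: X∖int(X∖A) = X∖{4, 2} = {5, 3, 1}
Let k=closure and c=complement:
  1. A     = {5, 1}
  2. kA    = {5, 3, 1}
  3. cA    = {4, 3, 2}
  4. ckA   = {4, 2}
— saturated at 4

4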